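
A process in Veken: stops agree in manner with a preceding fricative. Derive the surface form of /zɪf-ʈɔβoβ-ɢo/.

[zɪfʂɔβoβʁo]

The rule targets /ʈ/ (voiceless retroflex stop), which sits after the trigger /f/ (fricative).
A voiceless retroflex fricative is [ʂ], so the surface segment is [ʂ].
The same rule applies at the second boundary: /ɢ/ → [ʁ] next to /β/.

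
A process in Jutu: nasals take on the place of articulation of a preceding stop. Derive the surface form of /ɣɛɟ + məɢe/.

[ɣɛɟɲəɢe]

/m/ is a voiced bilabial nasal. The preceding trigger /ɟ/ is palatal, so /m/ must become palatal as well.
Changing only its place to palatal gives [ɲ] — the voiced palatal nasal.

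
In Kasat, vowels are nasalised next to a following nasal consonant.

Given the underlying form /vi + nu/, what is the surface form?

/i/ sits next to the nasal /n/ and is therefore nasalised to [ĩ].

[vĩnu]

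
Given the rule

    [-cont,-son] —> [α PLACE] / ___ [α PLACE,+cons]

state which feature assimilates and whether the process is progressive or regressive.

The rule copies the place features (abbreviated [PLACE]) from the environment onto the target, so the assimilating feature is place.
Since the environment is written after the underscore, the trigger follows the target; the direction is regressive.

regressive place assimilation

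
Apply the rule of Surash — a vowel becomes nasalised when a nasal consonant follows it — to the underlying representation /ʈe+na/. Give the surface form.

The vowel /e/ is adjacent to the following nasal /n/, so it acquires [+nasal] and surfaces as [ẽ].

[ʈẽna]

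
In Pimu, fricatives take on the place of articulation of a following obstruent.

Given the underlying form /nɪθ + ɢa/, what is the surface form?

[nɪχɢa]

The rule targets /θ/ (voiceless dental fricative), which sits before the trigger /ɢ/ (uvular).
A voiceless uvular fricative is [χ], so the surface segment is [χ].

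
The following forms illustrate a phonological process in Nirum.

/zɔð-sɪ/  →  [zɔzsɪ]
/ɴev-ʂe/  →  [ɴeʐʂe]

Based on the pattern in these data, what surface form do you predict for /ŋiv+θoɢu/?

[ŋiðθoɢu]

The data show regressive place assimilation: /ð/ → [z] before /s/; /v/ → [ʐ] before /ʂ/. In each pair only place changes, matching the following consonant, while manner and voice stay constant.
/v/ is a voiced labiodental fricative. The following trigger /θ/ is dental, so /v/ must become dental as well.
Changing only its place to dental gives [ð] — the voiced dental fricative.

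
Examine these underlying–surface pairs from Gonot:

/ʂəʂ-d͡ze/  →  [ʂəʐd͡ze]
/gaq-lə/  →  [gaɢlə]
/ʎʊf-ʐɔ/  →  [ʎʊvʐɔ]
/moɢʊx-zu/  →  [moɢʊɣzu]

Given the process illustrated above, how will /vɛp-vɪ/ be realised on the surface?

The data show regressive voicing assimilation: /ʂ/ → [ʐ] before /d͡z/; /q/ → [ɢ] before /l/; /f/ → [v] before /ʐ/; /x/ → [ɣ] before /z/. In each pair only voicing changes, matching the following consonant, while place and manner stay constant.
/p/ is a voiceless bilabial stop. The following trigger /v/ is voiced, so /p/ must become voiced as well.
The voiced bilabial stop is [b], so /p/ → [b].

[vɛbvɪ]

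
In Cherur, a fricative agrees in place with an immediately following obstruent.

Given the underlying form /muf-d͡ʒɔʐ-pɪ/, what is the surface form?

[muʃd͡ʒɔβpɪ]

/f/ is a voiceless labiodental fricative. The following trigger /d͡ʒ/ is postalveolar, so /f/ must become postalveolar as well.
The voiceless postalveolar fricative is [ʃ], so /f/ → [ʃ].
At the second juncture, /ʐ/ likewise becomes [β] adjacent to /p/.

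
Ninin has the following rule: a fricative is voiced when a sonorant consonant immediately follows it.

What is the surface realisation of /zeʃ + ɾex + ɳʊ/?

[zeʒɾeɣɳʊ]

The rule targets /ʃ/ (voiceless postalveolar fricative), which sits before the trigger /ɾ/ (voiced).
The voiced postalveolar fricative is [ʒ], so /ʃ/ → [ʒ].
The same rule applies at the second boundary: /x/ → [ɣ] next to /ɳ/.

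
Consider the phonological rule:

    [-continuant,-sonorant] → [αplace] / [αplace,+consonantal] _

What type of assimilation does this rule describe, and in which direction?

The rule copies the place features (abbreviated [place]) from the environment onto the target, so the assimilating feature is place.
Since the environment is written before the underscore, the trigger precedes the target; the direction is progressive.

progressive place assimilation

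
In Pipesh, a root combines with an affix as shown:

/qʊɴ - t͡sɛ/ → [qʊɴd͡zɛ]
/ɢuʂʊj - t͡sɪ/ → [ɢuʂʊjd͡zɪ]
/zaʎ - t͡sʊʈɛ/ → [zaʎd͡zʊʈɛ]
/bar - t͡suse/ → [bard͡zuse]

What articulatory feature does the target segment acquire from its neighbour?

Comparing underlying and surface forms, /t͡s/ → [d͡z] is the alternation; the neighbouring /ɴ/ is constant.
/t͡s/ is voiceless while /ɴ/ is voiced; the output [d͡z] is voiced, matching the trigger — so the feature that spreads is voicing.
The other alternating forms pattern the same way: /t͡s/ → [d͡z] after /j/ (voiceless → voiced, matching voiced); /t͡s/ → [d͡z] after /ʎ/ (voiceless → voiced, matching voiced); /t͡s/ → [d͡z] after /r/ (voiceless → voiced, matching voiced) — only voicing changes, and always toward the preceding segment.

voicing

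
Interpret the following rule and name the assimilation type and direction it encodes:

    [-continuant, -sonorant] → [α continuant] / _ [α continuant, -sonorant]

The shared variable α links the value of [continuant] on the target to that of the neighbouring obstruent. [continuant] distinguishes stops from fricatives — a manner-of-articulation feature — so this is manner assimilation.
Since the environment is written after the underscore, the trigger follows the target; the direction is regressive.

regressive manner assimilation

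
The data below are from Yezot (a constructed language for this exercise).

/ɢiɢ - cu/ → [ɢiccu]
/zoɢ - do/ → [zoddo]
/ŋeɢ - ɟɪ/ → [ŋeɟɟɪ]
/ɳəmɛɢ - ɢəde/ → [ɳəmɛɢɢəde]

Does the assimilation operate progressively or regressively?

Underlying /ɢ/ is realised as [c] next to /c/; /c/ itself does not change.
The output [c] is identical to the trigger /c/ — every feature (place, manner, voicing) has been copied — so this is total assimilation.
The remaining alternations confirm this: /ɢ/ → [d] before /d/; /ɢ/ → [ɟ] before /ɟ/ — in each case the output is a copy of the following consonant.
In [ɳəmɛɢɢəde] the two consonants at the boundary are already identical (/ɢ/ + /ɢ/), so the rule applies vacuously and nothing changes.
Since the segment that changes precedes the conditioning segment, the assimilation is regressive.

regressive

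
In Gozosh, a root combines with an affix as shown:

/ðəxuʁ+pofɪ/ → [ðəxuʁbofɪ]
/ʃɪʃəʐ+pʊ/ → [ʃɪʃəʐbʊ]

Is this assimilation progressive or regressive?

progressive

The segment that alternates is /p/, which surfaces as [b] when adjacent to /ʁ/.
The change voiceless → voiced matches the voicing of the preceding /ʁ/, identifying this as voicing assimilation.
Checking the remaining alternation: /p/ → [b] after /ʐ/ (voiceless → voiced, matching voiced) — only voicing changes, and always toward the preceding segment.
Since the segment that changes follows the conditioning segment, the assimilation is progressive.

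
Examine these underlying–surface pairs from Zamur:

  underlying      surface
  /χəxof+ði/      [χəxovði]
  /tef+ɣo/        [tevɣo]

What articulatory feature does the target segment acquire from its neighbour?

The segment that alternates is /f/, which surfaces as [v] when adjacent to /ð/.
The change voiceless → voiced matches the voicing of the following /ð/, identifying this as voicing assimilation.
The other alternating form patterns the same way: /f/ → [v] before /ɣ/ (voiceless → voiced, matching voiced) — only voicing changes, and always toward the following segment.

voicing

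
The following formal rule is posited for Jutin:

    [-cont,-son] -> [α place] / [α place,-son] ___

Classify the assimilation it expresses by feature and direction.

The rule copies the place features (abbreviated [place]) from the environment onto the target, so the assimilating feature is place.
The conditioning segment sits to the left of the focus bar, meaning the trigger precedes the segment that changes — progressive assimilation.

progressive place assimilation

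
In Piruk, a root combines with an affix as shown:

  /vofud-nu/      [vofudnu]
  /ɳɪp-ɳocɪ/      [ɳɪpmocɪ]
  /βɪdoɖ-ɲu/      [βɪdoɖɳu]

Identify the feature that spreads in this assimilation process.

The segment that alternates is /ɳ/, which surfaces as [m] when adjacent to /p/.
/ɳ/ is retroflex while /p/ is bilabial; the output [m] is bilabial, matching the trigger — so the feature that spreads is place.
The other alternating form patterns the same way: /ɲ/ → [ɳ] after /ɖ/ (palatal → retroflex, matching retroflex) — only place changes, and always toward the preceding segment.
Nothing changes in [vofudnu]: there the adjacent consonants already agree in place (/n/ and /d/ are both alveolar), so this form is consistent with the same rule.

place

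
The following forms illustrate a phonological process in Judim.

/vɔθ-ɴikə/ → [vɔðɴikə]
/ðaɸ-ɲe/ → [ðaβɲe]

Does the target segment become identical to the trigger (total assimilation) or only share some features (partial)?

Underlying /θ/ is realised as [ð] next to /ɴ/; /ɴ/ itself does not change.
The change voiceless → voiced matches the voicing of the following /ɴ/, identifying this as voicing assimilation.
Place and manner are unchanged, so the assimilation is partial, not total.
Checking the remaining alternation: /ɸ/ → [β] before /ɲ/ (voiceless → voiced, matching voiced) — only voicing changes, and always toward the following segment.

partial assimilation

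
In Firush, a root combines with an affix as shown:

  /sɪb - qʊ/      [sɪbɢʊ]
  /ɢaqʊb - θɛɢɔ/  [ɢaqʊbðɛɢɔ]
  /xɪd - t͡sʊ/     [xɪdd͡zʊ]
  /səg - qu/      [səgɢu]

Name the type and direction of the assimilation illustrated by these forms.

progressive voicing assimilation

The segment that alternates is /q/, which surfaces as [ɢ] when adjacent to /b/.
/q/ is voiceless while /b/ is voiced; the output [ɢ] is voiced, matching the trigger — so the feature that spreads is voicing.
Place and manner are unchanged, so the assimilation is partial, not total.
The same holds elsewhere in the data: /θ/ → [ð] after /b/ (voiceless → voiced, matching voiced); /t͡s/ → [d͡z] after /d/ (voiceless → voiced, matching voiced); /q/ → [ɢ] after /g/ (voiceless → voiced, matching voiced) — only voicing changes, and always toward the preceding segment.
The trigger is the preceding segment, so the direction is progressive (perseverative).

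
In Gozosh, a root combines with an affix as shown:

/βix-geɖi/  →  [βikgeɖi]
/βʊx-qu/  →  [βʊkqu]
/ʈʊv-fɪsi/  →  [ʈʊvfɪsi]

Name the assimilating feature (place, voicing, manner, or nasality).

manner

Comparing underlying and surface forms, /x/ → [k] is the alternation; the neighbouring /g/ is constant.
/x/ is a fricative while /g/ is a stop; the output [k] is a stop, matching the trigger — so the feature that spreads is manner.
The other alternating form patterns the same way: /x/ → [k] before /q/ (fricative → stop, matching a stop) — only manner changes, and always toward the following segment.
Nothing changes in [ʈʊvfɪsi]: there the adjacent consonants already agree in manner (/v/ and /f/ are both fricatives), so this form is consistent with the same rule.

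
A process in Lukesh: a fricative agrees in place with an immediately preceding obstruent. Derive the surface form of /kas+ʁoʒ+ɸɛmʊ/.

[kaszoʒʃɛmʊ]

/ʁ/ is a voiced uvular fricative. The preceding trigger /s/ is alveolar, so /ʁ/ must become alveolar as well.
A voiced alveolar fricative is [z], so the surface segment is [z].
The same rule applies at the second boundary: /ɸ/ → [ʃ] next to /ʒ/.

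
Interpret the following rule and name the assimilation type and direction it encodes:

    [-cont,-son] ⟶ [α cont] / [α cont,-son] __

The shared variable α links the value of [cont] on the target to that of the neighbouring obstruent. [cont] distinguishes stops from fricatives — a manner-of-articulation feature — so this is manner assimilation.
Since the environment is written before the underscore, the trigger precedes the target; the direction is progressive.

progressive manner assimilation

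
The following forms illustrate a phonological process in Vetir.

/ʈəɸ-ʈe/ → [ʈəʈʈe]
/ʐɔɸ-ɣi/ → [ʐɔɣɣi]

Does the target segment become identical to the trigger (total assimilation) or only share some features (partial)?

total assimilation

Underlying /ɸ/ is realised as [ʈ] next to /ʈ/; /ʈ/ itself does not change.
The output [ʈ] is identical to the trigger /ʈ/ — every feature (place, manner, voicing) has been copied — so this is total assimilation.
The remaining alternation confirms this: /ɸ/ → [ɣ] before /ɣ/ — in each case the output is a copy of the following consonant.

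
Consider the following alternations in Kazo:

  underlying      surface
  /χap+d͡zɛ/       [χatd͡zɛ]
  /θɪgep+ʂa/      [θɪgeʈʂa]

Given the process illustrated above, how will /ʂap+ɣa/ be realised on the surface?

The data show regressive place assimilation: /p/ → [t] before /d͡z/; /p/ → [ʈ] before /ʂ/. In each pair only place changes, matching the following consonant, while manner and voice stay constant.
/p/ is a voiceless bilabial stop. The following trigger /ɣ/ is velar, so /p/ must become velar as well.
Changing only its place to velar gives [k] — the voiceless velar stop.

[ʂakɣa]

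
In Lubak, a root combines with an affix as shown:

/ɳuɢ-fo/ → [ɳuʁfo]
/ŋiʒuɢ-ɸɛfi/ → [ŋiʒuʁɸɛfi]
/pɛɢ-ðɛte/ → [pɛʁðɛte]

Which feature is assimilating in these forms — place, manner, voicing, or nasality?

Underlying /ɢ/ is realised as [ʁ] next to /f/; /f/ itself does not change.
/ɢ/ is a stop while /f/ is a fricative; the output [ʁ] is a fricative, matching the trigger — so the feature that spreads is manner.
Checking the remaining alternations: /ɢ/ → [ʁ] before /ɸ/ (stop → fricative, matching a fricative); /ɢ/ → [ʁ] before /ð/ (stop → fricative, matching a fricative) — only manner changes, and always toward the following segment.

manner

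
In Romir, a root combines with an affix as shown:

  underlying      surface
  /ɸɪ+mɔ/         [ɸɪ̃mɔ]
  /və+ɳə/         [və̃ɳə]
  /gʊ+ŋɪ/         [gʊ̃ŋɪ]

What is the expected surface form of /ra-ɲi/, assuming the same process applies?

[rãɲi]

The data show regressive nasality assimilation (vowel nasalisation): /ɪ/ → [ɪ̃] before /m/; /ə/ → [ə̃] before /ɳ/; /ʊ/ → [ʊ̃] before /ŋ/ — a vowel is nasalised by an immediately following nasal consonant.
The vowel /a/ is adjacent to the following nasal /ɲ/, so it acquires [+nasal] and surfaces as [ã].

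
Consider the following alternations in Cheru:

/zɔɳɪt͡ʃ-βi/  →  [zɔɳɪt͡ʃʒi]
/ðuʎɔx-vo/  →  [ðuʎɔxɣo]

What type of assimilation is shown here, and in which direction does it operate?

progressive place assimilation

The segment that alternates is /β/, which surfaces as [ʒ] when adjacent to /t͡ʃ/.
/β/ is bilabial while /t͡ʃ/ is postalveolar; the output [ʒ] is postalveolar, matching the trigger — so the feature that spreads is place.
Manner and voice are unchanged, so the assimilation is partial, not total.
The same holds elsewhere in the data: /v/ → [ɣ] after /x/ (labiodental → velar, matching velar) — only place changes, and always toward the preceding segment.
The trigger is the preceding segment, so the direction is progressive (perseverative).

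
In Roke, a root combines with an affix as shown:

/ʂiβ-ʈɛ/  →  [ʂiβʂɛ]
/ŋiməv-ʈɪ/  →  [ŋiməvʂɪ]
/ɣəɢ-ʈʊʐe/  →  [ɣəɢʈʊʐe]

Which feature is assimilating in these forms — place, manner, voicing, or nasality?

Comparing underlying and surface forms, /ʈ/ → [ʂ] is the alternation; the neighbouring /β/ is constant.
/ʈ/ is a stop while /β/ is a fricative; the output [ʂ] is a fricative, matching the trigger — so the feature that spreads is manner.
Checking the remaining alternation: /ʈ/ → [ʂ] after /v/ (stop → fricative, matching a fricative) — only manner changes, and always toward the preceding segment.
Nothing changes in [ɣəɢʈʊʐe]: there the adjacent consonants already agree in manner (/ʈ/ and /ɢ/ are both stops), so this form is consistent with the same rule.

manner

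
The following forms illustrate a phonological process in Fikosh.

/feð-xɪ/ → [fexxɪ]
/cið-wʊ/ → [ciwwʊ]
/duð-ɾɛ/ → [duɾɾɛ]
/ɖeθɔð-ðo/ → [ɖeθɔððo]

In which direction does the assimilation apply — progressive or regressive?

regressive

The segment that alternates is /ð/, which surfaces as [x] when adjacent to /x/.
The output [x] is identical to the trigger /x/ — every feature (place, manner, voicing) has been copied — so this is total assimilation.
The remaining alternations confirm this: /ð/ → [w] before /w/; /ð/ → [ɾ] before /ɾ/ — in each case the output is a copy of the following consonant.
In [ɖeθɔððo] the two consonants at the boundary are already identical (/ð/ + /ð/), so the rule applies vacuously and nothing changes.
Since the segment that changes precedes the conditioning segment, the assimilation is regressive.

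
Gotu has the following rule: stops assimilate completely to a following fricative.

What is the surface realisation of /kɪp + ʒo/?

[kɪʒʒo]

/p/ is the segment targeted by the rule; it sits immediately before /ʒ/, so it assimilates completely and surfaces as [ʒ].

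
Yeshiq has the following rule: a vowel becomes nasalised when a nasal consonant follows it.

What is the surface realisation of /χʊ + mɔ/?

[χʊ̃mɔ]

/ʊ/ sits next to the nasal /m/ and is therefore nasalised to [ʊ̃].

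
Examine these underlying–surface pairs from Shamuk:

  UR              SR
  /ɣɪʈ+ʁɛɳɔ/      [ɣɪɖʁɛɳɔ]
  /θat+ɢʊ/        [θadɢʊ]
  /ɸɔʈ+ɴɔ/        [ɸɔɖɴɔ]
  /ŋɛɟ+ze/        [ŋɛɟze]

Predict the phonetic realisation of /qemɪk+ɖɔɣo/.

[qemɪgɖɔɣo]

The data show regressive voicing assimilation: /ʈ/ → [ɖ] before /ʁ/; /t/ → [d] before /ɢ/; /ʈ/ → [ɖ] before /ɴ/. In each pair only voicing changes, matching the following consonant, while place and manner stay constant.
Nothing changes in [ŋɛɟze]: there the adjacent consonants already agree in voicing (/ɟ/ and /z/ are both voiced), so this form is consistent with the same rule.
The rule targets /k/ (voiceless velar stop), which sits before the trigger /ɖ/ (voiced).
The voiced velar stop is [g], so /k/ → [g].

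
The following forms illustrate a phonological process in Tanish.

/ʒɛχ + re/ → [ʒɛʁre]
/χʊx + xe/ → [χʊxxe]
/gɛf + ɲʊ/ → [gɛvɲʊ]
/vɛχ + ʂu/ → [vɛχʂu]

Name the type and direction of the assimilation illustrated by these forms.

Underlying /χ/ is realised as [ʁ] next to /r/; /r/ itself does not change.
The change voiceless → voiced matches the voicing of the following /r/, identifying this as voicing assimilation.
Place and manner are unchanged, so the assimilation is partial, not total.
The other alternating form patterns the same way: /f/ → [v] before /ɲ/ (voiceless → voiced, matching voiced) — only voicing changes, and always toward the following segment.
Nothing changes in [χʊxxe], [vɛχʂu]: there the adjacent consonants already agree in voicing (/x/ and /x/ are both voiceless; /χ/ and /ʂ/ are both voiceless), so these forms are consistent with the same rule.
The trigger is the following segment, so the direction is regressive (anticipatory).

regressive voicing assimilation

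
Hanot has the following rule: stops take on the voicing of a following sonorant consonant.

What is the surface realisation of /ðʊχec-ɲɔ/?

The rule targets /c/ (voiceless palatal stop), which sits before the trigger /ɲ/ (voiced).
A voiced palatal stop is [ɟ], so the surface segment is [ɟ].

[ðʊχeɟɲɔ]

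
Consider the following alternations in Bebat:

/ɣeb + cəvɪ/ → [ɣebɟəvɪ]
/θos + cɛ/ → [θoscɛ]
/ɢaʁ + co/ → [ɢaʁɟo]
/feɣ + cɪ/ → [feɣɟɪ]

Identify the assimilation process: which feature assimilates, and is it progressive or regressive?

progressive voicing assimilation

Underlying /c/ is realised as [ɟ] next to /b/; /b/ itself does not change.
The change voiceless → voiced matches the voicing of the preceding /b/, identifying this as voicing assimilation.
Place and manner are unchanged, so the assimilation is partial, not total.
The same holds elsewhere in the data: /c/ → [ɟ] after /ʁ/ (voiceless → voiced, matching voiced); /c/ → [ɟ] after /ɣ/ (voiceless → voiced, matching voiced) — only voicing changes, and always toward the preceding segment.
Nothing changes in [θoscɛ]: there the adjacent consonants already agree in voicing (/c/ and /s/ are both voiceless), so this form is consistent with the same rule.
Since the segment that changes follows the conditioning segment, the assimilation is progressive.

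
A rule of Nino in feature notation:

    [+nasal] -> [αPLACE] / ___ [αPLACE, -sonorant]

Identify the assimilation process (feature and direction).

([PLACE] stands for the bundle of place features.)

The rule copies the place features (abbreviated [PLACE]) from the environment onto the target, so the assimilating feature is place.
The conditioning segment sits to the right of the focus bar, meaning the trigger follows the segment that changes — regressive assimilation.

regressive place assimilation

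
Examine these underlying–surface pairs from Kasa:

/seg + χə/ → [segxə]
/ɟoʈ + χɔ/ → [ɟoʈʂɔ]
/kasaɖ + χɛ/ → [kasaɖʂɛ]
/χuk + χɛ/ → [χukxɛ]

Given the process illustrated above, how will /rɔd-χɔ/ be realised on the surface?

[rɔdsɔ]

The data show progressive place assimilation: /χ/ → [x] after /g/; /χ/ → [ʂ] after /ʈ/; /χ/ → [ʂ] after /ɖ/; /χ/ → [x] after /k/. In each pair only place changes, matching the preceding consonant, while manner and voice stay constant.
/χ/ is a voiceless uvular fricative. The preceding trigger /d/ is alveolar, so /χ/ must become alveolar as well.
The voiceless alveolar fricative is [s], so /χ/ → [s].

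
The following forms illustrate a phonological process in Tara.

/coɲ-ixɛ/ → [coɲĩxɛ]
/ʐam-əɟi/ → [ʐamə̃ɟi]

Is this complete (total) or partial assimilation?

partial assimilation

The vowel /i/ surfaces as nasalised [ĩ] next to the preceding nasal /ɲ/ — it has acquired the [+nasal] feature of its neighbour.
The other form shows the same pattern: /ə/ → [ə̃] after /m/ — each time a vowel is nasalised next to a preceding nasal.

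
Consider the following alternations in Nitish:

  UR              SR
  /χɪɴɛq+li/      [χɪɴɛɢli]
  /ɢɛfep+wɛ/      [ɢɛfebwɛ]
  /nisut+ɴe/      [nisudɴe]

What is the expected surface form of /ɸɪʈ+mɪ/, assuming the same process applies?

[ɸɪɖmɪ]

The data show regressive voicing assimilation: /q/ → [ɢ] before /l/; /p/ → [b] before /w/; /t/ → [d] before /ɴ/. In each pair only voicing changes, matching the following consonant, while place and manner stay constant.
The rule targets /ʈ/ (voiceless retroflex stop), which sits before the trigger /m/ (voiced).
A voiced retroflex stop is [ɖ], so the surface segment is [ɖ].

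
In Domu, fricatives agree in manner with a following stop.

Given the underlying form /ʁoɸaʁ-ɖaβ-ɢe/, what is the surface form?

[ʁoɸaɢɖabɢe]

The rule targets /ʁ/ (voiced uvular fricative), which sits before the trigger /ɖ/ (stop).
A voiced uvular stop is [ɢ], so the surface segment is [ɢ].
The same rule applies at the second boundary: /β/ → [b] next to /ɢ/.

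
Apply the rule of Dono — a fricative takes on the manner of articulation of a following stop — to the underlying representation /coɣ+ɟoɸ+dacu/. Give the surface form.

[cogɟopdacu]

The rule targets /ɣ/ (voiced velar fricative), which sits before the trigger /ɟ/ (stop).
The voiced velar stop is [g], so /ɣ/ → [g].
The same rule applies at the second boundary: /ɸ/ → [p] next to /d/.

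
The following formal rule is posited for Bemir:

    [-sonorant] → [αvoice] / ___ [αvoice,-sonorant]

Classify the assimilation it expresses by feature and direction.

regressive voicing assimilation

The rule copies [voice] from the environment onto the target, so the assimilating feature is voicing.
The conditioning segment sits to the right of the focus bar, meaning the trigger follows the segment that changes — regressive assimilation.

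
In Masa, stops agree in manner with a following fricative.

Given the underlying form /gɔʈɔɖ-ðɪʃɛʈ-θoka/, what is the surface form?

[gɔʈɔʐðɪʃɛʂθoka]

/ɖ/ is a voiced retroflex stop. The following trigger /ð/ is a fricative, so /ɖ/ must become a fricative as well.
The voiced retroflex fricative is [ʐ], so /ɖ/ → [ʐ].
At the second juncture, /ʈ/ likewise becomes [ʂ] adjacent to /θ/.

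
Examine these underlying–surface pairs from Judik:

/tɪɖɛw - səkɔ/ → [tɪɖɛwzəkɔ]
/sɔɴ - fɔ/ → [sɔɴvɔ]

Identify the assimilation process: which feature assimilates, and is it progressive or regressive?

progressive voicing assimilation

Underlying /s/ is realised as [z] next to /w/; /w/ itself does not change.
/s/ is voiceless while /w/ is voiced; the output [z] is voiced, matching the trigger — so the feature that spreads is voicing.
Place and manner are unchanged, so the assimilation is partial, not total.
The same holds elsewhere in the data: /f/ → [v] after /ɴ/ (voiceless → voiced, matching voiced) — only voicing changes, and always toward the preceding segment.
Since the segment that changes follows the conditioning segment, the assimilation is progressive.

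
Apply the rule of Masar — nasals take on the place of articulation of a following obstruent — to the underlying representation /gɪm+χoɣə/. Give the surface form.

/m/ is a voiced bilabial nasal. The following trigger /χ/ is uvular, so /m/ must become uvular as well.
A voiced uvular nasal is [ɴ], so the surface segment is [ɴ].

[gɪɴχoɣə]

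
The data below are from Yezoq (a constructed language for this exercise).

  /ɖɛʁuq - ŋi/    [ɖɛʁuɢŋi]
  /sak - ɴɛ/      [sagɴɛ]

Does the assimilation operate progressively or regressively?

regressive

Underlying /q/ is realised as [ɢ] next to /ŋ/; /ŋ/ itself does not change.
/q/ is voiceless while /ŋ/ is voiced; the output [ɢ] is voiced, matching the trigger — so the feature that spreads is voicing.
The other alternating form patterns the same way: /k/ → [g] before /ɴ/ (voiceless → voiced, matching voiced) — only voicing changes, and always toward the following segment.
The trigger is the following segment, so the direction is regressive (anticipatory).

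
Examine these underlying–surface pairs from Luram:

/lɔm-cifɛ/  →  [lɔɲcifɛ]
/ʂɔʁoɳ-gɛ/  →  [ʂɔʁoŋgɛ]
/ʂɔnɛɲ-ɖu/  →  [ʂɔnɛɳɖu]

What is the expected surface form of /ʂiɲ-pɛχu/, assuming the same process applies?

[ʂimpɛχu]

The data show regressive place assimilation: /m/ → [ɲ] before /c/; /ɳ/ → [ŋ] before /g/; /ɲ/ → [ɳ] before /ɖ/. In each pair only place changes, matching the following consonant, while manner and voice stay constant.
The rule targets /ɲ/ (voiced palatal nasal), which sits before the trigger /p/ (bilabial).
The voiced bilabial nasal is [m], so /ɲ/ → [m].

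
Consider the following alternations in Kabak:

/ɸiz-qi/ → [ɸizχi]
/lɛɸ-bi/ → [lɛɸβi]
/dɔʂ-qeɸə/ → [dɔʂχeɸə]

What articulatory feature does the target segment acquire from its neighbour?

manner

Underlying /q/ is realised as [χ] next to /z/; /z/ itself does not change.
The change stop → fricative matches the manner of the preceding /z/, identifying this as manner assimilation.
The same holds elsewhere in the data: /b/ → [β] after /ɸ/ (stop → fricative, matching a fricative); /q/ → [χ] after /ʂ/ (stop → fricative, matching a fricative) — only manner changes, and always toward the preceding segment.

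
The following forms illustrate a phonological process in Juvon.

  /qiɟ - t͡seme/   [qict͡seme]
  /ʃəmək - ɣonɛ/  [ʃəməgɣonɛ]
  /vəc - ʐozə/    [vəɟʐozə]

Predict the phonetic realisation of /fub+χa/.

[fupχa]

The data show regressive voicing assimilation: /ɟ/ → [c] before /t͡s/; /k/ → [g] before /ɣ/; /c/ → [ɟ] before /ʐ/. In each pair only voicing changes, matching the following consonant, while place and manner stay constant.
/b/ is a voiced bilabial stop. The following trigger /χ/ is voiceless, so /b/ must become voiceless as well.
The voiceless bilabial stop is [p], so /b/ → [p].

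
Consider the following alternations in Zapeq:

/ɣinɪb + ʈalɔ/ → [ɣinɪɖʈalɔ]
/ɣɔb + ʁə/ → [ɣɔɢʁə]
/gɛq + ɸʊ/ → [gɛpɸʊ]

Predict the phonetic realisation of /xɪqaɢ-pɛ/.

The data show regressive place assimilation: /b/ → [ɖ] before /ʈ/; /b/ → [ɢ] before /ʁ/; /q/ → [p] before /ɸ/. In each pair only place changes, matching the following consonant, while manner and voice stay constant.
The rule targets /ɢ/ (voiced uvular stop), which sits before the trigger /p/ (bilabial).
A voiced bilabial stop is [b], so the surface segment is [b].

[xɪqabpɛ]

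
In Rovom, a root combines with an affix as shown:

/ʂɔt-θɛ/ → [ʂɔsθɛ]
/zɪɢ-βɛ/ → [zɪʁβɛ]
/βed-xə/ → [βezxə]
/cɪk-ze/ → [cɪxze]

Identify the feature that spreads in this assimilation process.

Underlying /t/ is realised as [s] next to /θ/; /θ/ itself does not change.
The change stop → fricative matches the manner of the following /θ/, identifying this as manner assimilation.
Checking the remaining alternations: /ɢ/ → [ʁ] before /β/ (stop → fricative, matching a fricative); /d/ → [z] before /x/ (stop → fricative, matching a fricative); /k/ → [x] before /z/ (stop → fricative, matching a fricative) — only manner changes, and always toward the following segment.

manner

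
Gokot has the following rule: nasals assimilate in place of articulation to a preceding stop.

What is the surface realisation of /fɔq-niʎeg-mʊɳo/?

The rule targets /n/ (voiced alveolar nasal), which sits after the trigger /q/ (uvular).
Changing only its place to uvular gives [ɴ] — the voiced uvular nasal.
At the second juncture, /m/ likewise becomes [ŋ] adjacent to /g/.

[fɔqɴiʎegŋʊɳo]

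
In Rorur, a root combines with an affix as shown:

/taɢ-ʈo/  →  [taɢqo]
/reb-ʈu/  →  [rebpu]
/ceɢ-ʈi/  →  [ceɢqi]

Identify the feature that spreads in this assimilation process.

The segment that alternates is /ʈ/, which surfaces as [q] when adjacent to /ɢ/.
/ʈ/ is retroflex while /ɢ/ is uvular; the output [q] is uvular, matching the trigger — so the feature that spreads is place.
Checking the remaining alternation: /ʈ/ → [p] after /b/ (retroflex → bilabial, matching bilabial) — only place changes, and always toward the preceding segment.

place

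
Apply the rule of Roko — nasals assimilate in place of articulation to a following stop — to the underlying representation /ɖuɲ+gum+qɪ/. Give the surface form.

The rule targets /ɲ/ (voiced palatal nasal), which sits before the trigger /g/ (velar).
The voiced velar nasal is [ŋ], so /ɲ/ → [ŋ].
At the second juncture, /m/ likewise becomes [ɴ] adjacent to /q/.

[ɖuŋguɴqɪ]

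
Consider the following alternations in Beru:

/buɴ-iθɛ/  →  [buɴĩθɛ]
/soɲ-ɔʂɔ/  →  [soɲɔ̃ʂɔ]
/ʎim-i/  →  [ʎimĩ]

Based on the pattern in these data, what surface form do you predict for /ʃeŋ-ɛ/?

[ʃeŋɛ̃]

The data show progressive nasality assimilation (vowel nasalisation): /i/ → [ĩ] after /ɴ/; /ɔ/ → [ɔ̃] after /ɲ/; /i/ → [ĩ] after /m/ — a vowel is nasalised by an immediately preceding nasal consonant.
The vowel /ɛ/ is adjacent to the preceding nasal /ŋ/, so it acquires [+nasal] and surfaces as [ɛ̃].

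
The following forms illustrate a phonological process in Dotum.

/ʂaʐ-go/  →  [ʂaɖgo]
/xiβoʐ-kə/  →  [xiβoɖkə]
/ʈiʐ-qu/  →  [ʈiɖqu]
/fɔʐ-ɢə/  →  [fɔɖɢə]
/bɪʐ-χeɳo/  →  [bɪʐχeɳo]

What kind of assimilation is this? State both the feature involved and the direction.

Underlying /ʐ/ is realised as [ɖ] next to /g/; /g/ itself does not change.
/ʐ/ is a fricative while /g/ is a stop; the output [ɖ] is a stop, matching the trigger — so the feature that spreads is manner.
Place and voice are unchanged, so the assimilation is partial, not total.
Checking the remaining alternations: /ʐ/ → [ɖ] before /k/ (fricative → stop, matching a stop); /ʐ/ → [ɖ] before /q/ (fricative → stop, matching a stop); /ʐ/ → [ɖ] before /ɢ/ (fricative → stop, matching a stop) — only manner changes, and always toward the following segment.
No alternation appears in [bɪʐχeɳo]: there the adjacent consonants already agree in manner (/ʐ/ and /χ/ are both fricatives), so this form is consistent with the same rule.
Since the segment that changes precedes the conditioning segment, the assimilation is regressive.

regressive manner assimilation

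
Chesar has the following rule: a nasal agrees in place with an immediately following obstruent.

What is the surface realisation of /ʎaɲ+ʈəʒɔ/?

The rule targets /ɲ/ (voiced palatal nasal), which sits before the trigger /ʈ/ (retroflex).
The voiced retroflex nasal is [ɳ], so /ɲ/ → [ɳ].

[ʎaɳʈəʒɔ]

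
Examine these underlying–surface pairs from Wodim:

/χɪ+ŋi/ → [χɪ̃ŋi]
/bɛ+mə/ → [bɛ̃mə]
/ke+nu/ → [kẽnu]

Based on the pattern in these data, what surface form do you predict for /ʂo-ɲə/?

The data show regressive nasality assimilation (vowel nasalisation): /ɪ/ → [ɪ̃] before /ŋ/; /ɛ/ → [ɛ̃] before /m/; /e/ → [ẽ] before /n/ — a vowel is nasalised by an immediately following nasal consonant.
/o/ sits next to the nasal /ɲ/ and is therefore nasalised to [õ].

[ʂõɲə]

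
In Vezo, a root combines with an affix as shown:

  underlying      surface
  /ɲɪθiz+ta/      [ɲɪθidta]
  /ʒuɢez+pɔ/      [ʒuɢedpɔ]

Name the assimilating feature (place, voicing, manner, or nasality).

Comparing underlying and surface forms, /z/ → [d] is the alternation; the neighbouring /t/ is constant.
The change fricative → stop matches the manner of the following /t/, identifying this as manner assimilation.
The other alternating form patterns the same way: /z/ → [d] before /p/ (fricative → stop, matching a stop) — only manner changes, and always toward the following segment.

manner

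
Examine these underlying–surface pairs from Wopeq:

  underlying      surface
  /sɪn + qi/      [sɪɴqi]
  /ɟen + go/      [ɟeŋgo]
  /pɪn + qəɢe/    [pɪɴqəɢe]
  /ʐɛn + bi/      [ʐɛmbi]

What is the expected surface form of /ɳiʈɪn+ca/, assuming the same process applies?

The data show regressive place assimilation: /n/ → [ɴ] before /q/; /n/ → [ŋ] before /g/; /n/ → [m] before /b/. In each pair only place changes, matching the following consonant, while manner and voice stay constant.
/n/ is a voiced alveolar nasal. The following trigger /c/ is palatal, so /n/ must become palatal as well.
Changing only its place to palatal gives [ɲ] — the voiced palatal nasal.

[ɳiʈɪɲca]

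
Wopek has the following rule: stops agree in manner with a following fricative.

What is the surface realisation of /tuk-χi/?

/k/ is a voiceless velar stop. The following trigger /χ/ is a fricative, so /k/ must become a fricative as well.
Changing only its manner to fricative gives [x] — the voiceless velar fricative.

[tuxχi]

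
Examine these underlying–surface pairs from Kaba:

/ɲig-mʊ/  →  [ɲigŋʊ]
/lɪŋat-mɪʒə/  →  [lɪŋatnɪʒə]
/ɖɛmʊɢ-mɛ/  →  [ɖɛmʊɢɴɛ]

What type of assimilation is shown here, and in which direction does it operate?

The segment that alternates is /m/, which surfaces as [ŋ] when adjacent to /g/.
The change bilabial → velar matches the place of the preceding /g/, identifying this as place assimilation.
Manner and voice are unchanged, so the assimilation is partial, not total.
The other alternating forms pattern the same way: /m/ → [n] after /t/ (bilabial → alveolar, matching alveolar); /m/ → [ɴ] after /ɢ/ (bilabial → uvular, matching uvular) — only place changes, and always toward the preceding segment.
The trigger is the preceding segment, so the direction is progressive (perseverative).

progressive place assimilation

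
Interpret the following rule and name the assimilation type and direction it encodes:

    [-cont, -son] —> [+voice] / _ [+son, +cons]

regressive voicing assimilation

The structural change is [+voice], and the conditioning segment [+son, +cons] (a sonorant consonant) is itself voiced, so the target comes to share the voicing of its neighbour — voicing assimilation.
Since the environment is written after the underscore, the trigger follows the target; the direction is regressive.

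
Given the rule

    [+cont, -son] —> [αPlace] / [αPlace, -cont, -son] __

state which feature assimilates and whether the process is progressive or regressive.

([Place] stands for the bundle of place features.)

The shared variable α links the value of the place features (abbreviated [Place]) on the target to the same value on the neighbouring segment, so place is the feature that assimilates.
The conditioning segment sits to the left of the focus bar, meaning the trigger precedes the segment that changes — progressive assimilation.

progressive place assimilation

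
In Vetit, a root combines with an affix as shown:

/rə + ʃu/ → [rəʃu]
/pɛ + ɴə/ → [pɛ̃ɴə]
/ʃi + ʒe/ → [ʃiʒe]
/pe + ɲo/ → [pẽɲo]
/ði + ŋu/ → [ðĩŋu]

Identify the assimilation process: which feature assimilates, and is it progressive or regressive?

The vowel /ɛ/ surfaces as nasalised [ɛ̃] next to the following nasal /ɴ/ — it has acquired the [+nasal] feature of its neighbour.
Likewise in the remaining data: /e/ → [ẽ] before /ɲ/; /i/ → [ĩ] before /ŋ/ — each time a vowel is nasalised next to a following nasal.
No change occurs in [rəʃu], [ʃiʒe] because the vowel at the boundary is adjacent to an oral consonant, not a nasal (/ə/ next to /ʃ/; /i/ next to /ʒ/).
Because the conditioning nasal is to the right of the vowel that changes, the process is regressive (anticipatory).

regressive nasality assimilation (vowel nasalisation)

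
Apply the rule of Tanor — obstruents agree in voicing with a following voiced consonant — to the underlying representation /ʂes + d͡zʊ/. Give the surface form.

The rule targets /s/ (voiceless alveolar fricative), which sits before the trigger /d͡z/ (voiced).
The voiced alveolar fricative is [z], so /s/ → [z].

[ʂezd͡zʊ]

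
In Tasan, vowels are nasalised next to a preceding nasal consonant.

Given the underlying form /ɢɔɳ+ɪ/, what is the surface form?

[ɢɔɳɪ̃]

The vowel /ɪ/ is adjacent to the preceding nasal /ɳ/, so it acquires [+nasal] and surfaces as [ɪ̃].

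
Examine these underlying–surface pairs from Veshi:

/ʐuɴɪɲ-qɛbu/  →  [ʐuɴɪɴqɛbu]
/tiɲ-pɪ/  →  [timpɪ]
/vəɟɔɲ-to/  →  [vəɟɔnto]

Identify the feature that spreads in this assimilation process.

place

The segment that alternates is /ɲ/, which surfaces as [ɴ] when adjacent to /q/.
/ɲ/ is palatal while /q/ is uvular; the output [ɴ] is uvular, matching the trigger — so the feature that spreads is place.
The same holds elsewhere in the data: /ɲ/ → [m] before /p/ (palatal → bilabial, matching bilabial); /ɲ/ → [n] before /t/ (palatal → alveolar, matching alveolar) — only place changes, and always toward the following segment.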